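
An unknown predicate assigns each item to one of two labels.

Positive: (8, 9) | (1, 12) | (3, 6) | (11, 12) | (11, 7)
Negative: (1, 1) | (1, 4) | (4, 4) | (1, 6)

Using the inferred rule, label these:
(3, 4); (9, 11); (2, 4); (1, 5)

The distinguishing property — sum ≥ 9 — holds for all the 'Positive' cases and none of the 'Negative' cases.
Negative: (3, 4), since 3+4 = 7.
Positive: (9, 11), since 9+11 = 20.
Negative: (2, 4), since 2+4 = 6.
Negative: (1, 5), since 1+5 = 6.

Negative, Positive, Negative, Negative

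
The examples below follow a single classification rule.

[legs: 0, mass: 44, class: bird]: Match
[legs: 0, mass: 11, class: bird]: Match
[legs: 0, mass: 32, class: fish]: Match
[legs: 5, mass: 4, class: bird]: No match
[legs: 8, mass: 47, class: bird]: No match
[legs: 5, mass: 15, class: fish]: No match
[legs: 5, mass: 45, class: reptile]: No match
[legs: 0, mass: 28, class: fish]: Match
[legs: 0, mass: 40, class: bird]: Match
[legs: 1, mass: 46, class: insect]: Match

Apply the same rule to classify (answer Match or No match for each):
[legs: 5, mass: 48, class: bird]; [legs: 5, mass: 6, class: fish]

No match, No match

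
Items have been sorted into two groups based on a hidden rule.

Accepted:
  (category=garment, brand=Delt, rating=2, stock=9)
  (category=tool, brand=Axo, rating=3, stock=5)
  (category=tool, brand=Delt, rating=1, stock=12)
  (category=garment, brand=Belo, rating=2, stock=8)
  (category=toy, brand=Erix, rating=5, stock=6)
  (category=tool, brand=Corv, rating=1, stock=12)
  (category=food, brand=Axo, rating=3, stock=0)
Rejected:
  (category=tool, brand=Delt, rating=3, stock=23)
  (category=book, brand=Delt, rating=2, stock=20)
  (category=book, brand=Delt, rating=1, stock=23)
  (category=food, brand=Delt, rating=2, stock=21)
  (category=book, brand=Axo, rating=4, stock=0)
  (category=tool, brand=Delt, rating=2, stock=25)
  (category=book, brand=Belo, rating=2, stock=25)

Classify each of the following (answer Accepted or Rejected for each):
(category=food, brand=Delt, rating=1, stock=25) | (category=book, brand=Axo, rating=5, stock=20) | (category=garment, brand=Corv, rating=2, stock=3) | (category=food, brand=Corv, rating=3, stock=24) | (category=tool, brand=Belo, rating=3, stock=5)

The distinguishing property — rating ≠ 4 AND stock ≤ 12 — holds for all the 'Accepted' cases and none of the 'Rejected' cases.
(category=food, brand=Delt, rating=1, stock=25): rating = 1, stock = 25, lacks this property → Rejected.
(category=book, brand=Axo, rating=5, stock=20): rating = 5, stock = 20, lacks this property → Rejected.
(category=garment, brand=Corv, rating=2, stock=3): rating = 2, stock = 3, has this property → Accepted.
(category=food, brand=Corv, rating=3, stock=24): rating = 3, stock = 24, lacks this property → Rejected.
(category=tool, brand=Belo, rating=3, stock=5): rating = 3, stock = 5, has this property → Accepted.

Rejected, Rejected, Accepted, Rejected, Accepted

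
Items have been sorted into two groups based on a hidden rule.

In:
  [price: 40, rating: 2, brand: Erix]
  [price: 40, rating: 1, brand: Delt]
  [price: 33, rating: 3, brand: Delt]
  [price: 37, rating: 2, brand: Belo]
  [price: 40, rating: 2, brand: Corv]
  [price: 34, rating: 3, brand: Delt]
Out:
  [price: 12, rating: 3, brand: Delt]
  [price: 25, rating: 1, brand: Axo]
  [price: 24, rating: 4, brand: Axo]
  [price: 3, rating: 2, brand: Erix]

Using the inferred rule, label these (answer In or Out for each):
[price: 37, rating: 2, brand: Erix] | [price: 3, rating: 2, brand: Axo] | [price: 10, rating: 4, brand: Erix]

In, Out, Out

The common property of the 'In' items is: price ≥ 33. No 'Out' item has it.
[price: 37, rating: 2, brand: Erix]: price = 37 — satisfies this, so In. [price: 3, rating: 2, brand: Axo]: price = 3 — fails the rule, so Out. [price: 10, rating: 4, brand: Erix]: price = 10 — fails the rule, so Out.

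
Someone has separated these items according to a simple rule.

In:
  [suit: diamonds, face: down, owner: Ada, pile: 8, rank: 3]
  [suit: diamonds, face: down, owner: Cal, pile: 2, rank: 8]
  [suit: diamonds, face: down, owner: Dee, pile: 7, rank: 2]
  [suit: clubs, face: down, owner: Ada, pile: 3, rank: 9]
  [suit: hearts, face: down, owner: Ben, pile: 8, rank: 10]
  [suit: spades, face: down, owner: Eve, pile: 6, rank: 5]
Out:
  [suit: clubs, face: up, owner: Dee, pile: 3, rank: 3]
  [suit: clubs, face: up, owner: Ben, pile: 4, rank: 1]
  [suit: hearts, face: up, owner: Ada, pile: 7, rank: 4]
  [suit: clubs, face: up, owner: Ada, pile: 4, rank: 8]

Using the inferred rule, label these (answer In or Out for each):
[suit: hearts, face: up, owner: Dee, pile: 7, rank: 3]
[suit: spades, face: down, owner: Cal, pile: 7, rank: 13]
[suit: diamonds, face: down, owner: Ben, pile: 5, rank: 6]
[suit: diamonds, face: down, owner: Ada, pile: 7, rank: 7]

Out, In, In, In

Checking candidate rules against both groups, what survives is: face is down.
[suit: hearts, face: up, owner: Dee, pile: 7, rank: 3]: face is up, doesn't qualify → Out. [suit: spades, face: down, owner: Cal, pile: 7, rank: 13]: face is down, passes → In. [suit: diamonds, face: down, owner: Ben, pile: 5, rank: 6]: face is down, passes → In. [suit: diamonds, face: down, owner: Ada, pile: 7, rank: 7]: face is down, passes → In.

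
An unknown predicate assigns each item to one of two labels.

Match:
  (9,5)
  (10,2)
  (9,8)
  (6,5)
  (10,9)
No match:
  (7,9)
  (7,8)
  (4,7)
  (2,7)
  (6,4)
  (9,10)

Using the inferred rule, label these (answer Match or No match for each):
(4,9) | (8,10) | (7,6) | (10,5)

One predicate separates the groups cleanly: first > second AND sum ≥ 11.
(4,9): 4 < 9, 4+9 = 13, fails this test → No match. (8,10): 8 < 10, 8+10 = 18, fails this test → No match. (7,6): 7 > 6, 7+6 = 13, meets the rule → Match. (10,5): 10 > 5, 10+5 = 15, meets the rule → Match.

No match, No match, Match, Match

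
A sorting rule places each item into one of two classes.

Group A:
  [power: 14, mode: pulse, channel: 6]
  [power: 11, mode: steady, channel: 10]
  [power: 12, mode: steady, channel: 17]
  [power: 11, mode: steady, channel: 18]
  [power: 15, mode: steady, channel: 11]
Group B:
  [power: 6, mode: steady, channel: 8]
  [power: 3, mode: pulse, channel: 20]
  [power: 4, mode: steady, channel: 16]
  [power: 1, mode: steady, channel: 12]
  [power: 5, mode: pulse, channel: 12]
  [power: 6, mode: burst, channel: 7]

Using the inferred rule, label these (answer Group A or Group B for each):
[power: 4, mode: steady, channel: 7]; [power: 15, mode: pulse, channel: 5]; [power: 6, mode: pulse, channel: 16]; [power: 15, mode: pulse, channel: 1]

Group B, Group A, Group B, Group A

'Group A' ⟺ power ≥ 11.
[power: 4, mode: steady, channel: 7]: power = 4, does not fit → Group B. [power: 15, mode: pulse, channel: 5]: power = 15, meets the rule → Group A. [power: 6, mode: pulse, channel: 16]: power = 6, does not fit → Group B. [power: 15, mode: pulse, channel: 1]: power = 15, meets the rule → Group A.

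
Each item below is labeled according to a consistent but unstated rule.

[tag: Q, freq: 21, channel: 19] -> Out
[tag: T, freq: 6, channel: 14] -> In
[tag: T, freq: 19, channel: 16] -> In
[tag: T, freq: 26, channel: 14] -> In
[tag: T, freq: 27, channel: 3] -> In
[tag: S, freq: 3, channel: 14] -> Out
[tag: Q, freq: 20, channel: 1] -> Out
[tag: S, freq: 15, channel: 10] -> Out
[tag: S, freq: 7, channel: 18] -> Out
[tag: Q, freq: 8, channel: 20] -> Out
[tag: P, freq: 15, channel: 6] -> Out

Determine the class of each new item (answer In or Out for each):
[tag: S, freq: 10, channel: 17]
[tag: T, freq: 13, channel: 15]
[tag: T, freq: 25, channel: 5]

The classifier is using: tag is T.
[tag: S, freq: 10, channel: 17]: tag is S, does not satisfy this → Out.
[tag: T, freq: 13, channel: 15]: tag is T, checks out → In.
[tag: T, freq: 25, channel: 5]: tag is T, checks out → In.

Out, In, In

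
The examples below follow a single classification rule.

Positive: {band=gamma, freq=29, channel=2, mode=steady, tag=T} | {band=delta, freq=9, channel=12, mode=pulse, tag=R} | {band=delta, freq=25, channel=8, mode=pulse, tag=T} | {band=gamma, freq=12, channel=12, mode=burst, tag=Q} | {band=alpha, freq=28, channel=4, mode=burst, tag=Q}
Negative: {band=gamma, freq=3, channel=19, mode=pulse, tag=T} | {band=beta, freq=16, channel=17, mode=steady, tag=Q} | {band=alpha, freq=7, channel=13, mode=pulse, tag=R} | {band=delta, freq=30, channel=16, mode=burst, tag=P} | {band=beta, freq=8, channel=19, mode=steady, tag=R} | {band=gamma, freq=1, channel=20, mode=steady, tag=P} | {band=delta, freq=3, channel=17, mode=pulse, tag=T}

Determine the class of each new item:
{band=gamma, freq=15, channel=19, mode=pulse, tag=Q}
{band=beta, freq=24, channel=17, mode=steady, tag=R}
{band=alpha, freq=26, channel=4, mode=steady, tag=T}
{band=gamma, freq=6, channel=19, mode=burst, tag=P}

Negative, Negative, Positive, Negative

The simplest hypothesis consistent with all the labels is: channel ≤ 12.
{band=gamma, freq=15, channel=19, mode=pulse, tag=Q} → channel = 19 → Negative. {band=beta, freq=24, channel=17, mode=steady, tag=R} → channel = 17 → Negative. {band=alpha, freq=26, channel=4, mode=steady, tag=T} → channel = 4 → Positive. {band=gamma, freq=6, channel=19, mode=burst, tag=P} → channel = 19 → Negative.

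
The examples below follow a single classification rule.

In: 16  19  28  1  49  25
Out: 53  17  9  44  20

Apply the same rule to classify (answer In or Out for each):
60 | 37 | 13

Out, In, In

The pattern is that an item is 'In' exactly when: ≡ 1 (mod 3).
60: 60 mod 3 = 0, does not fit → Out. 37: 37 mod 3 = 1, satisfies this → In. 13: 13 mod 3 = 1, satisfies this → In.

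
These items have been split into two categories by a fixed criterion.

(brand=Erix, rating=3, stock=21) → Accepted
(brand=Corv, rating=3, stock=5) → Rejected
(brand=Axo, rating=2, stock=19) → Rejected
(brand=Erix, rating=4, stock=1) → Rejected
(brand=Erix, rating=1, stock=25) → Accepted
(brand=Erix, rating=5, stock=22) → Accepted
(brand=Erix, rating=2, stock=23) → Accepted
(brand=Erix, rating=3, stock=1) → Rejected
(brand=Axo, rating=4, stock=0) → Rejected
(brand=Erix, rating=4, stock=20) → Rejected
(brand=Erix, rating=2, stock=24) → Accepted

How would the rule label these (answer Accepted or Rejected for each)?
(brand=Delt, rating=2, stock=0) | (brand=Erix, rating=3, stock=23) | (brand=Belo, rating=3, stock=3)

Rejected, Accepted, Rejected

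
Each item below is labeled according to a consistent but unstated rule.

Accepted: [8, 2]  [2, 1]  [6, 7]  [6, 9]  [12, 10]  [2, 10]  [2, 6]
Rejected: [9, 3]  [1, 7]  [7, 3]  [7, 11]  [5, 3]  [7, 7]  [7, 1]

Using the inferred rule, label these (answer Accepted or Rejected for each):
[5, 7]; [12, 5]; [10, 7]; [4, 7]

All 'Accepted' examples share one property — first is even — and every 'Rejected' example lacks it.

Rejected, Accepted, Accepted, Accepted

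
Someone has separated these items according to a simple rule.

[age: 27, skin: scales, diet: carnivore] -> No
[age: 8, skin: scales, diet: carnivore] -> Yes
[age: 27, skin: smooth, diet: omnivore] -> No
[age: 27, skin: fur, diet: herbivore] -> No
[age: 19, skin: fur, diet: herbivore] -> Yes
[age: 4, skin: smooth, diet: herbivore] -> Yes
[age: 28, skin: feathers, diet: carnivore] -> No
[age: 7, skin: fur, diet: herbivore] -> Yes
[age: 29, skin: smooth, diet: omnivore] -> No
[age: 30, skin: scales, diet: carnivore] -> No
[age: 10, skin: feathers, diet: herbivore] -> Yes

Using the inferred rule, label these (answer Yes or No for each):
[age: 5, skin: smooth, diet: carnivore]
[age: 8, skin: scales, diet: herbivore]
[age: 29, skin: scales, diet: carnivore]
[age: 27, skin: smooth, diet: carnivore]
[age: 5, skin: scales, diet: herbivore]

Yes, Yes, No, No, Yes

One predicate separates the groups cleanly: age ≤ 19.
[age: 5, skin: smooth, diet: carnivore] — age = 5, hence Yes. [age: 8, skin: scales, diet: herbivore] — age = 8, hence Yes. [age: 29, skin: scales, diet: carnivore] — age = 29, hence No. [age: 27, skin: smooth, diet: carnivore] — age = 27, hence No. [age: 5, skin: scales, diet: herbivore] — age = 5, hence Yes.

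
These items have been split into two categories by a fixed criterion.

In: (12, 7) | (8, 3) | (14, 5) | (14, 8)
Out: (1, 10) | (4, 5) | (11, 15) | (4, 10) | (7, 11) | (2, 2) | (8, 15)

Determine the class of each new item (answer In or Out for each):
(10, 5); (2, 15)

In, Out

Comparing the two groups points to one rule — first > second.
(10, 5) — 10 > 5, hence In. (2, 15) — 2 < 15, hence Out.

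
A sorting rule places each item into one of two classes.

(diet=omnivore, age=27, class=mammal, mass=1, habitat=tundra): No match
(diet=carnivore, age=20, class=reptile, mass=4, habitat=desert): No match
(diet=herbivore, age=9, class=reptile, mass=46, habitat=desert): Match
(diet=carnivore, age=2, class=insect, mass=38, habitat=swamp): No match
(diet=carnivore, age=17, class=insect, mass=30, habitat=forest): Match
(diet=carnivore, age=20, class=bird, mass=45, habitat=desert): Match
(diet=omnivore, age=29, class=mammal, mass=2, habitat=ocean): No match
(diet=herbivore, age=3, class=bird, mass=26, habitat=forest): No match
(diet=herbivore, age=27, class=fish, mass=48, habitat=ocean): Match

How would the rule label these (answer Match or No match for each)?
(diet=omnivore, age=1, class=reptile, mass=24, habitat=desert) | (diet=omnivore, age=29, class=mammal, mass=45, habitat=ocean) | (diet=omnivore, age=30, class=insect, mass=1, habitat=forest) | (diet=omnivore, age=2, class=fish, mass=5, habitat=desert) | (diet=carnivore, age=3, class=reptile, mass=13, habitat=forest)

No match, Match, No match, No match, No match

Rule: age ≥ 3 AND mass ≥ 30. This holds for each 'Match' example and fails for each 'No match' one.
No match: (diet=omnivore, age=1, class=reptile, mass=24, habitat=desert), since age = 1, mass = 24.
Match: (diet=omnivore, age=29, class=mammal, mass=45, habitat=ocean), since age = 29, mass = 45.
No match: (diet=omnivore, age=30, class=insect, mass=1, habitat=forest), since age = 30, mass = 1.
No match: (diet=omnivore, age=2, class=fish, mass=5, habitat=desert), since age = 2, mass = 5.
No match: (diet=carnivore, age=3, class=reptile, mass=13, habitat=forest), since age = 3, mass = 13.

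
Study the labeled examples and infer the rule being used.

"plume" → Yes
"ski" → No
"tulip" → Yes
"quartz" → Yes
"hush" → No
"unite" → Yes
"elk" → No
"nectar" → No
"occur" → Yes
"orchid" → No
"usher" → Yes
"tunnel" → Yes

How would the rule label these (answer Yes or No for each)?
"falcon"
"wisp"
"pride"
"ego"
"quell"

All 'Yes' examples share one property — length ≥ 5 AND contains 'u' — and every 'No' example lacks it.
"falcon": length 6, no 'u' — does not pass, so No. "wisp": length 4, no 'u' — does not pass, so No. "pride": length 5, no 'u' — does not pass, so No. "ego": length 3, no 'u' — does not pass, so No. "quell": length 5, has 'u' — satisfies this, so Yes.

No, No, No, No, Yes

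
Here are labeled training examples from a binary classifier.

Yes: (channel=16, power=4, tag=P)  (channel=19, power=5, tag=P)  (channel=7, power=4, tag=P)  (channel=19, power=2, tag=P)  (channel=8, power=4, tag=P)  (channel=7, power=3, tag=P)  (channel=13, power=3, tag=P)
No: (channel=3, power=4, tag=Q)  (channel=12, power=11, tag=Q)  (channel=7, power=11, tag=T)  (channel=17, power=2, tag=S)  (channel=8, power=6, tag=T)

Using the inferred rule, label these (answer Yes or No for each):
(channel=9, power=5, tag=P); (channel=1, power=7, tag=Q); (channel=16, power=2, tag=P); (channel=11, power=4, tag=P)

Yes, No, Yes, Yes

The simplest hypothesis consistent with all the labels is: tag is P.
(channel=9, power=5, tag=P): tag is P, passes → Yes. (channel=1, power=7, tag=Q): tag is Q, does not fit → No. (channel=16, power=2, tag=P): tag is P, passes → Yes. (channel=11, power=4, tag=P): tag is P, passes → Yes.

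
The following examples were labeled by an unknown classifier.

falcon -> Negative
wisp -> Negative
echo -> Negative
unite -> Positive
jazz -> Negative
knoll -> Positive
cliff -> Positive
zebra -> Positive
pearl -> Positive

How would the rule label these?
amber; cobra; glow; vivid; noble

Positive, Positive, Negative, Positive, Positive

'Positive' ⟺ odd length.
amber: Positive (length 5). cobra: Positive (length 5). glow: Negative (length 4). vivid: Positive (length 5). noble: Positive (length 5).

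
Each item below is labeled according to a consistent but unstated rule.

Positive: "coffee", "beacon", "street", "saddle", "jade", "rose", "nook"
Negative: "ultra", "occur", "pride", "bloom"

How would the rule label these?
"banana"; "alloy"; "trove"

Positive, Negative, Negative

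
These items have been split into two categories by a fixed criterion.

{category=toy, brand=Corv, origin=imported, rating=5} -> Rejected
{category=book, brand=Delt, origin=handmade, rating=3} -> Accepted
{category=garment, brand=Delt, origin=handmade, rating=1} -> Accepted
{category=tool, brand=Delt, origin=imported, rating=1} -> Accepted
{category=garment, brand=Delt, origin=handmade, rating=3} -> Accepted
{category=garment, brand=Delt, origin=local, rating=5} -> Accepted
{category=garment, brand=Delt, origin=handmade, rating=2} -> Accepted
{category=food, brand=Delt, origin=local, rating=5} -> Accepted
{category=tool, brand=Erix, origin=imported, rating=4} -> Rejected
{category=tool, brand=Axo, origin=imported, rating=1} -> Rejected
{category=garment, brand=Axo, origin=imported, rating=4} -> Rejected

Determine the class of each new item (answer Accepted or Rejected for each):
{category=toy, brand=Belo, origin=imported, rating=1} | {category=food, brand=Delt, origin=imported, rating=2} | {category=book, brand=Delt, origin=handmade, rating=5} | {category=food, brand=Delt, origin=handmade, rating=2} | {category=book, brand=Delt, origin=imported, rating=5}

The simplest hypothesis consistent with all the labels is: brand is Delt.
{category=toy, brand=Belo, origin=imported, rating=1}: brand is Belo, does not fit → Rejected.
{category=food, brand=Delt, origin=imported, rating=2}: brand is Delt, satisfies this → Accepted.
{category=book, brand=Delt, origin=handmade, rating=5}: brand is Delt, satisfies this → Accepted.
{category=food, brand=Delt, origin=handmade, rating=2}: brand is Delt, satisfies this → Accepted.
{category=book, brand=Delt, origin=imported, rating=5}: brand is Delt, satisfies this → Accepted.

Rejected, Accepted, Accepted, Accepted, Accepted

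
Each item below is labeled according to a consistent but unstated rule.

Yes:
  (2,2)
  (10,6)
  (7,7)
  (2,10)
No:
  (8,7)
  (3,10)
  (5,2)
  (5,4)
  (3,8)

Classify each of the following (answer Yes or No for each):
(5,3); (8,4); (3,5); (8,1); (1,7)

Yes, Yes, Yes, No, Yes

The rule appears to be: sum is even.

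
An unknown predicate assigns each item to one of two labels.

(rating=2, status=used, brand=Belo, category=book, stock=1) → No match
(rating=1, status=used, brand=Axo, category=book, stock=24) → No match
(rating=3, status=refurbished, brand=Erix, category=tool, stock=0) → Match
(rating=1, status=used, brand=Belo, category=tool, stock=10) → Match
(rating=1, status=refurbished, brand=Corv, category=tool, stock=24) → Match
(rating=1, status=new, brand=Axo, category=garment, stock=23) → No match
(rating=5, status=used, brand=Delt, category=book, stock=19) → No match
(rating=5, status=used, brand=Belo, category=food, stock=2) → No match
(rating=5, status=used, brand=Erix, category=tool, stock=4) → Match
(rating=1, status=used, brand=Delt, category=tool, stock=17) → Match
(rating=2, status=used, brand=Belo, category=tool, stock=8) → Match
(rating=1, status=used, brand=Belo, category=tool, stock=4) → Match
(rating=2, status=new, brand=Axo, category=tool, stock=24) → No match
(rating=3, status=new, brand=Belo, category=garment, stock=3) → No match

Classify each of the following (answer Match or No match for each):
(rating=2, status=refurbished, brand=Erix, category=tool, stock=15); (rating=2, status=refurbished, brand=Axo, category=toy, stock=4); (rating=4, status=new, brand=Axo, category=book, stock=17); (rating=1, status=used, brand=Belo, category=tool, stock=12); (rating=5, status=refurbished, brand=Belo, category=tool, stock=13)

Match, No match, No match, Match, Match

'Match' ⟺ brand is not Axo AND category is tool.
(rating=2, status=refurbished, brand=Erix, category=tool, stock=15) — brand is Erix, category is tool, hence Match. (rating=2, status=refurbished, brand=Axo, category=toy, stock=4) — brand is Axo, category is toy, hence No match. (rating=4, status=new, brand=Axo, category=book, stock=17) — brand is Axo, category is book, hence No match. (rating=1, status=used, brand=Belo, category=tool, stock=12) — brand is Belo, category is tool, hence Match. (rating=5, status=refurbished, brand=Belo, category=tool, stock=13) — brand is Belo, category is tool, hence Match.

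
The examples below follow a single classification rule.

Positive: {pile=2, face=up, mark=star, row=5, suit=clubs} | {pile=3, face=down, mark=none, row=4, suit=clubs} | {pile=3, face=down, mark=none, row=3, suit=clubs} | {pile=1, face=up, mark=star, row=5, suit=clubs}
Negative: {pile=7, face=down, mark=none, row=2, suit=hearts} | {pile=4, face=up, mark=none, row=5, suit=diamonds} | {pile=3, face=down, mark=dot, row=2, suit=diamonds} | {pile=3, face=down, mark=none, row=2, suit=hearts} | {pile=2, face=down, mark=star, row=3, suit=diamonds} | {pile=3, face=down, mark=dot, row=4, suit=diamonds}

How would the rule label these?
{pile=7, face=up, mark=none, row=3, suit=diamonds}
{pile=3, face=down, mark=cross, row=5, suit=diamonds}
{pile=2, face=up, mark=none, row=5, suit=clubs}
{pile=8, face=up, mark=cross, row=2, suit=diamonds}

One predicate separates the groups cleanly: suit is clubs.
{pile=7, face=up, mark=none, row=3, suit=diamonds}: suit is diamonds — lacks this property, so Negative.
{pile=3, face=down, mark=cross, row=5, suit=diamonds}: suit is diamonds — lacks this property, so Negative.
{pile=2, face=up, mark=none, row=5, suit=clubs}: suit is clubs — qualifies, so Positive.
{pile=8, face=up, mark=cross, row=2, suit=diamonds}: suit is diamonds — lacks this property, so Negative.

Negative, Negative, Positive, Negative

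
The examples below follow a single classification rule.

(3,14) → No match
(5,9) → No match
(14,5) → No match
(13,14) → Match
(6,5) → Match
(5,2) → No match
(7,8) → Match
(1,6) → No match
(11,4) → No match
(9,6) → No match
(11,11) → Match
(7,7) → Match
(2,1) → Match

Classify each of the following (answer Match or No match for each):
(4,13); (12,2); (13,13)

No match, No match, Match

Every 'Match' example satisfies: |first − second| ≤ 1. None of the 'No match' examples do.
(4,13): |4−13| = 9, does not pass → No match. (12,2): |12−2| = 10, does not pass → No match. (13,13): |13−13| = 0, checks out → Match.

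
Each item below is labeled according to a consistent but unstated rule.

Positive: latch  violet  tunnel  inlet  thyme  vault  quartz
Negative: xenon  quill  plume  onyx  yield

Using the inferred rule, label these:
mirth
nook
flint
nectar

Positive, Negative, Positive, Positive

Rule: contains 't'. This holds for each 'Positive' example and fails for each 'Negative' one.
mirth: has 't', fits → Positive.
nook: no 't', does not satisfy this → Negative.
flint: has 't', fits → Positive.
nectar: has 't', fits → Positive.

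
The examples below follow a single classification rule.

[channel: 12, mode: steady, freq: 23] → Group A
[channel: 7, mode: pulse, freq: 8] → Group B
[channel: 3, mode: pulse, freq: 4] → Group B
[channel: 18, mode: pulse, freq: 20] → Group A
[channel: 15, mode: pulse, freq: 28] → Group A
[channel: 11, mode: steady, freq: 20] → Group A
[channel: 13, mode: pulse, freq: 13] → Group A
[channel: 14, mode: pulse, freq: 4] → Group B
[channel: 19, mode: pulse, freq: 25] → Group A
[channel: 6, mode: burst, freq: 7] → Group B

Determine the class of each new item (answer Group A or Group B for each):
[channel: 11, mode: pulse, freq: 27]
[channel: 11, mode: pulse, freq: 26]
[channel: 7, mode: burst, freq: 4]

Group A, Group A, Group B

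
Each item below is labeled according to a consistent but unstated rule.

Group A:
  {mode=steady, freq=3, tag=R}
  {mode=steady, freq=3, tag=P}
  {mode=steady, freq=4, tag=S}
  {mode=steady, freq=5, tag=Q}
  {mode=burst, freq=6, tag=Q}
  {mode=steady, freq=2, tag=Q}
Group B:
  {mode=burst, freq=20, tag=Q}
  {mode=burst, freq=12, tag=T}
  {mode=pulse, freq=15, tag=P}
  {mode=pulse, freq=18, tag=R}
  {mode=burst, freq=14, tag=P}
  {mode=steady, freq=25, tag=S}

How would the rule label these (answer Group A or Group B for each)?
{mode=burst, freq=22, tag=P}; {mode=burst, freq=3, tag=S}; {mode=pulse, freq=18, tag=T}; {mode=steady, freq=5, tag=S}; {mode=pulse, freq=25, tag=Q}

All 'Group A' examples share one property — freq ≤ 6 — and every 'Group B' example lacks it.
{mode=burst, freq=22, tag=P}: freq = 22 — doesn't qualify, so Group B.
{mode=burst, freq=3, tag=S}: freq = 3 — passes, so Group A.
{mode=pulse, freq=18, tag=T}: freq = 18 — doesn't qualify, so Group B.
{mode=steady, freq=5, tag=S}: freq = 5 — passes, so Group A.
{mode=pulse, freq=25, tag=Q}: freq = 25 — doesn't qualify, so Group B.

Group B, Group A, Group B, Group A, Group B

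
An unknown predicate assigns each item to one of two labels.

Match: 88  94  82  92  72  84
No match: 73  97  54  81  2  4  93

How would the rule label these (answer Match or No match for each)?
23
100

The common property of the 'Match' items is: even AND at least 72. No 'No match' item has it.
23 — 23 is odd, 23 < 72, hence No match. 100 — 100 is even, 100 ≥ 72, hence Match.

No match, Match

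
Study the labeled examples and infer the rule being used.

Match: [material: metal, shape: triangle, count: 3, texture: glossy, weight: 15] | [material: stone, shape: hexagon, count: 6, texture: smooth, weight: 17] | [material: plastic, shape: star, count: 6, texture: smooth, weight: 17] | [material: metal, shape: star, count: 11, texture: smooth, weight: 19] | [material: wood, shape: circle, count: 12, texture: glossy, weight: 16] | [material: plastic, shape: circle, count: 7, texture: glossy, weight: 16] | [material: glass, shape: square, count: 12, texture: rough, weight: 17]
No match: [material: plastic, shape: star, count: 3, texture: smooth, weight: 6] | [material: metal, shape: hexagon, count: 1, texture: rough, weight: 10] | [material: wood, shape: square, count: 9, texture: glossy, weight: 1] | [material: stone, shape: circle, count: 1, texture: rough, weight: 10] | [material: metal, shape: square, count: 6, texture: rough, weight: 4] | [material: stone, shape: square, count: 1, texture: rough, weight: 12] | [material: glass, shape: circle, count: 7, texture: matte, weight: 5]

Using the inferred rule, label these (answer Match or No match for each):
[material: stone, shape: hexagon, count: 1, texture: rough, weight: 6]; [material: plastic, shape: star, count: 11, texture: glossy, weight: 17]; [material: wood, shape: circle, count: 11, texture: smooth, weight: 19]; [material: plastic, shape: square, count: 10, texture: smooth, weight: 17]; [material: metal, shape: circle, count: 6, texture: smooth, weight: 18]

No match, Match, Match, Match, Match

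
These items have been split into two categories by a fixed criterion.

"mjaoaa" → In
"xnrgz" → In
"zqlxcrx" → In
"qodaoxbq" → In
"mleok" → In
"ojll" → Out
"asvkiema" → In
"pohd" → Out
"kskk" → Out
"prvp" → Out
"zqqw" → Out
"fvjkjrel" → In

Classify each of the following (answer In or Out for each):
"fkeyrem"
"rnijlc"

'In' ⟺ length ≥ 5.

In, In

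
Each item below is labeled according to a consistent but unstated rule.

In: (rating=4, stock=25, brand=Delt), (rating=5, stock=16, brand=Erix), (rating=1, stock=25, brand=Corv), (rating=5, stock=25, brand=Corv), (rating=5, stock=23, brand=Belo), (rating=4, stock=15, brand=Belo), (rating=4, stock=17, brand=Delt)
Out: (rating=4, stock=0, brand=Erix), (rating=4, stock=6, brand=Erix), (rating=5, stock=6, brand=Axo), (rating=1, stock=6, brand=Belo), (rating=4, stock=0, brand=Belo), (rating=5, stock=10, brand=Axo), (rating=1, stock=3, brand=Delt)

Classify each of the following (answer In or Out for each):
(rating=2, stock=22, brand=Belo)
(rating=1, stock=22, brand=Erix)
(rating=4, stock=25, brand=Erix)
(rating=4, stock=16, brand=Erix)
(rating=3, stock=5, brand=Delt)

The classifier is using: stock ≥ 15.

In, In, In, In, Out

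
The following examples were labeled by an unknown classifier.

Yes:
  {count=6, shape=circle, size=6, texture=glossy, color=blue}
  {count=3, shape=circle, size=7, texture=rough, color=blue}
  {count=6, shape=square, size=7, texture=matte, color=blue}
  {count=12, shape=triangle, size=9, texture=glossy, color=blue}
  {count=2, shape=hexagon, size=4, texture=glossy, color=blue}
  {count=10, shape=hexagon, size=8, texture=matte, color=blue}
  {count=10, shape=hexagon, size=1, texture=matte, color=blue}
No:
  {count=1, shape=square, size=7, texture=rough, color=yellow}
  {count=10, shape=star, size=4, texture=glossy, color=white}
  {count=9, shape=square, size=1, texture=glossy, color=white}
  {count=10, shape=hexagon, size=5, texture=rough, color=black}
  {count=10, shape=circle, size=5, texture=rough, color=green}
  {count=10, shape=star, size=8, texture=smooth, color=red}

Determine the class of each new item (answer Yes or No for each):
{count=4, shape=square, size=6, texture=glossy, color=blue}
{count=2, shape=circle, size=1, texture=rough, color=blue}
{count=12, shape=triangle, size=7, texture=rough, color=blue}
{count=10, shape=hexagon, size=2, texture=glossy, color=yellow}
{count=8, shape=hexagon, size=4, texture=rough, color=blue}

Rule: color is blue. This holds for each 'Yes' example and fails for each 'No' one.
{count=4, shape=square, size=6, texture=glossy, color=blue} — color is blue, hence Yes.
{count=2, shape=circle, size=1, texture=rough, color=blue} — color is blue, hence Yes.
{count=12, shape=triangle, size=7, texture=rough, color=blue} — color is blue, hence Yes.
{count=10, shape=hexagon, size=2, texture=glossy, color=yellow} — color is yellow, hence No.
{count=8, shape=hexagon, size=4, texture=rough, color=blue} — color is blue, hence Yes.

Yes, Yes, Yes, No, Yes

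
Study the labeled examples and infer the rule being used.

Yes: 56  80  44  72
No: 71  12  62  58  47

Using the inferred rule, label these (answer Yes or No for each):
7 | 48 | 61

'Yes' ⟺ multiple of 4 AND at least 44.
7 → 7 = 4·1 + 3, 7 < 44 → No. 48 → 48 = 4·12, 48 ≥ 44 → Yes. 61 → 61 = 4·15 + 1, 61 ≥ 44 → No.

No, Yes, No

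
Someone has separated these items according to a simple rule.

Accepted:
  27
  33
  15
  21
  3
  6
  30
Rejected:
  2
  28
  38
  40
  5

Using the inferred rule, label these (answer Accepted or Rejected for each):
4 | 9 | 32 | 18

The distinguishing property — multiple of 3 — holds for all the 'Accepted' cases and none of the 'Rejected' cases.

Rejected, Accepted, Rejected, Accepted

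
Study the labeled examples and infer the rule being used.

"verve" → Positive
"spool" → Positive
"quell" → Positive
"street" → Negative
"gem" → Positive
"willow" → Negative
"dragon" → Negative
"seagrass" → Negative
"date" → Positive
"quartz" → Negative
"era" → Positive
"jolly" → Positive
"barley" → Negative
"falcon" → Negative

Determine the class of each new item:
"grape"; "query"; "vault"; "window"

One predicate separates the groups cleanly: length ≤ 5.
Positive: "grape", since length 5. Positive: "query", since length 5. Positive: "vault", since length 5. Negative: "window", since length 6.

Positive, Positive, Positive, Negative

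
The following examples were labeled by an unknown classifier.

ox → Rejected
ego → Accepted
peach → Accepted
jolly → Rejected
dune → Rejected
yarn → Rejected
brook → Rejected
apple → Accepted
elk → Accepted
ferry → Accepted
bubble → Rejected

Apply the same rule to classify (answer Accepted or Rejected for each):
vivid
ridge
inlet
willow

The classifier is using: odd length AND contains 'e'.
Rejected: vivid, since length 5, no 'e'. Accepted: ridge, since length 5, has 'e'. Accepted: inlet, since length 5, has 'e'. Rejected: willow, since length 6, no 'e'.

Rejected, Accepted, Accepted, Rejected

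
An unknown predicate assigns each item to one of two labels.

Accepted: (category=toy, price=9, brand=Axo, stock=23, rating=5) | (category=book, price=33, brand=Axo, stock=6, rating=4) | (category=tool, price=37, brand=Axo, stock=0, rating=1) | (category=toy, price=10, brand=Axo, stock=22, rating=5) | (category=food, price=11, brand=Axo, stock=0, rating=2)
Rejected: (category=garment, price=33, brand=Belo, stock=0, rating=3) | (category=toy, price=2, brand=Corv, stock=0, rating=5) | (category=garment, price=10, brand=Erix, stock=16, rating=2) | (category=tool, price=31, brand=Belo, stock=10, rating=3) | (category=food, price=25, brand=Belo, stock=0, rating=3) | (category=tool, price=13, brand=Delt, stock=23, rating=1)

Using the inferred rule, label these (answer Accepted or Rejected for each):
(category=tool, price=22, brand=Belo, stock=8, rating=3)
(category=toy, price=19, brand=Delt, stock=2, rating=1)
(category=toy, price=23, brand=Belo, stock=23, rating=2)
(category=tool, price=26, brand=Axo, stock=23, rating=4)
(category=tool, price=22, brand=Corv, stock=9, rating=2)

Rejected, Rejected, Rejected, Accepted, Rejected

One predicate separates the groups cleanly: brand is Axo.
(category=tool, price=22, brand=Belo, stock=8, rating=3) → brand is Belo → Rejected.
(category=toy, price=19, brand=Delt, stock=2, rating=1) → brand is Delt → Rejected.
(category=toy, price=23, brand=Belo, stock=23, rating=2) → brand is Belo → Rejected.
(category=tool, price=26, brand=Axo, stock=23, rating=4) → brand is Axo → Accepted.
(category=tool, price=22, brand=Corv, stock=9, rating=2) → brand is Corv → Rejected.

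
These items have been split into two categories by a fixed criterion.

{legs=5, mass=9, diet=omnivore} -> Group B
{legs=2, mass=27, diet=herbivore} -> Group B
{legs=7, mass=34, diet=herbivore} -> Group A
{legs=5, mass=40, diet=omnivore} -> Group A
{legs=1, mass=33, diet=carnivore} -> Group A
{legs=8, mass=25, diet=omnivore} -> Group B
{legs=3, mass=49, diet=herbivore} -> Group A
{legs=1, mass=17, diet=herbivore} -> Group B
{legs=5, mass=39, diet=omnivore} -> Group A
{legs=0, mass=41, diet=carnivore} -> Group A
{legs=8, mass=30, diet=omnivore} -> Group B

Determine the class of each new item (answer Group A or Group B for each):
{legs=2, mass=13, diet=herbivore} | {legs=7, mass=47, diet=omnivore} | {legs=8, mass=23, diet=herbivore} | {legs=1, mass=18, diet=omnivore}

Rule: mass ≥ 33. This holds for each 'Group A' example and fails for each 'Group B' one.

Group B, Group A, Group B, Group B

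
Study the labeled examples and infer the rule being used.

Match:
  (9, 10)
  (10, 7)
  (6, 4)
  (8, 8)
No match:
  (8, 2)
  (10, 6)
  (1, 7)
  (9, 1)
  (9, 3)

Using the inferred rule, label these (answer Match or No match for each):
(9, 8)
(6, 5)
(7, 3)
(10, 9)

The rule appears to be: |first − second| ≤ 3.

Match, Match, No match, Match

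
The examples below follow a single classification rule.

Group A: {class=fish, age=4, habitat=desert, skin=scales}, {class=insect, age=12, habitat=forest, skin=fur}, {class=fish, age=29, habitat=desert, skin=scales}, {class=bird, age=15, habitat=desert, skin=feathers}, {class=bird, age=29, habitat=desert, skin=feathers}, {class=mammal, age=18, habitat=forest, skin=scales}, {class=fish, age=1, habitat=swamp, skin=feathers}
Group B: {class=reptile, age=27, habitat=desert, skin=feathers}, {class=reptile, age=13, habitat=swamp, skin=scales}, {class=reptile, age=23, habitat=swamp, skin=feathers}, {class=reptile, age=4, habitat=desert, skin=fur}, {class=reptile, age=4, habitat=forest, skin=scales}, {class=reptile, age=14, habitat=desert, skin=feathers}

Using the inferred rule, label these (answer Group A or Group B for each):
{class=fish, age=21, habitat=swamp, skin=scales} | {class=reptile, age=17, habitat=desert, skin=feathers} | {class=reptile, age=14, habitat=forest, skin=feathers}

The pattern is that an item is 'Group A' exactly when: class is not reptile.
{class=fish, age=21, habitat=swamp, skin=scales} → class is fish → Group A.
{class=reptile, age=17, habitat=desert, skin=feathers} → class is reptile → Group B.
{class=reptile, age=14, habitat=forest, skin=feathers} → class is reptile → Group B.

Group A, Group B, Group B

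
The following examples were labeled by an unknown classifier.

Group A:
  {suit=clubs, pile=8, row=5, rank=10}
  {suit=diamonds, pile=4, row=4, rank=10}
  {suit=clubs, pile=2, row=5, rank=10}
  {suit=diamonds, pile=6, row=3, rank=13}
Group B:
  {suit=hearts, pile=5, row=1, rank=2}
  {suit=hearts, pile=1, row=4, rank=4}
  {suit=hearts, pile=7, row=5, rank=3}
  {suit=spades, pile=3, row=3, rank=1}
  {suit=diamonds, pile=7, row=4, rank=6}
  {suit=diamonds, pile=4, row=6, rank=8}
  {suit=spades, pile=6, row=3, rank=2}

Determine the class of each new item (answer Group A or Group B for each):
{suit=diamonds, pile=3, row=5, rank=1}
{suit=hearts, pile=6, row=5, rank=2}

All 'Group A' examples share one property — rank ≥ 10 — and every 'Group B' example lacks it.
{suit=diamonds, pile=3, row=5, rank=1}: rank = 1, does not fit → Group B. {suit=hearts, pile=6, row=5, rank=2}: rank = 2, does not fit → Group B.

Group B, Group B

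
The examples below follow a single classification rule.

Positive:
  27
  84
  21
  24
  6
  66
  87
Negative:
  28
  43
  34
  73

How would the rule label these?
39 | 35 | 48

Positive, Negative, Positive

Every 'Positive' example satisfies: multiple of 3. None of the 'Negative' examples do.
39: Positive (39 = 3·13). 35: Negative (35 = 3·11 + 2). 48: Positive (48 = 3·16).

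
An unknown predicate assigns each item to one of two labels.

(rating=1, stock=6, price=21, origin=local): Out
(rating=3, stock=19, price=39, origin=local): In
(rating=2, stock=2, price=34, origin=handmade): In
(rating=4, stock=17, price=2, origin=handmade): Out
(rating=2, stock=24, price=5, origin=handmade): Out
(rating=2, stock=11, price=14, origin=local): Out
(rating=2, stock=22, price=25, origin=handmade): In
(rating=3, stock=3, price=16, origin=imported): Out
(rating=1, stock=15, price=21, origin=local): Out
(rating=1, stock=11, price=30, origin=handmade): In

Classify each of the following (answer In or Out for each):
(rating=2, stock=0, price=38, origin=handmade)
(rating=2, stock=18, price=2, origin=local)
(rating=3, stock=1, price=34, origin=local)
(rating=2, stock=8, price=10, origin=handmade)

In, Out, In, Out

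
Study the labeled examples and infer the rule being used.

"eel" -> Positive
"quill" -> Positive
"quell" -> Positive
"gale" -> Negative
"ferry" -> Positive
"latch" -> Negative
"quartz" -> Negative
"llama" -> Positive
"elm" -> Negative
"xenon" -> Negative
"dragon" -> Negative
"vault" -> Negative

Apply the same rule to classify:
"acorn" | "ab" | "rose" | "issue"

Comparing the two groups points to one rule — has a double letter.
"acorn" — no doubled letter, hence Negative. "ab" — no doubled letter, hence Negative. "rose" — no doubled letter, hence Negative. "issue" — 'ss' doubled, hence Positive.

Negative, Negative, Negative, Positive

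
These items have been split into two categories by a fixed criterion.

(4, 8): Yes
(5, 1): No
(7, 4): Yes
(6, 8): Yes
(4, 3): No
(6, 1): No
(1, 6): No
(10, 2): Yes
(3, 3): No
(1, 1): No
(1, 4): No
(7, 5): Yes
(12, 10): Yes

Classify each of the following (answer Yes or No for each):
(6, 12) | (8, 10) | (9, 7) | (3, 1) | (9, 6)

Yes, Yes, Yes, No, Yes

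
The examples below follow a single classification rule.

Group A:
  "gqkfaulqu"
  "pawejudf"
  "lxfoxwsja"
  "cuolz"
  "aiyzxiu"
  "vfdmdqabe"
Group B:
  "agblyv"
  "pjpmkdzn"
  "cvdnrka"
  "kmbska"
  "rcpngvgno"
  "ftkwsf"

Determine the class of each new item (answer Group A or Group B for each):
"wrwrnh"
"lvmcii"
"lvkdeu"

Group B, Group A, Group A

'Group A' ⟺ has ≥ 2 vowels.
"wrwrnh" — 0 vowels, hence Group B. "lvmcii" — 2 vowels, hence Group A. "lvkdeu" — 2 vowels, hence Group A.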